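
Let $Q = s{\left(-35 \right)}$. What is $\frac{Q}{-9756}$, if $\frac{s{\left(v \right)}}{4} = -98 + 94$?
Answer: $\frac{4}{2439} \approx 0.00164$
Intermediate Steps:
$s{\left(v \right)} = -16$ ($s{\left(v \right)} = 4 \left(-98 + 94\right) = 4 \left(-4\right) = -16$)
$Q = -16$
$\frac{Q}{-9756} = - \frac{16}{-9756} = \left(-16\right) \left(- \frac{1}{9756}\right) = \frac{4}{2439}$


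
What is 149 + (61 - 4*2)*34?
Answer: 1951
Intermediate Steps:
149 + (61 - 4*2)*34 = 149 + (61 - 8)*34 = 149 + 53*34 = 149 + 1802 = 1951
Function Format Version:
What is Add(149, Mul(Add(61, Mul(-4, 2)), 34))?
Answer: 1951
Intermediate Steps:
Add(149, Mul(Add(61, Mul(-4, 2)), 34)) = Add(149, Mul(Add(61, -8), 34)) = Add(149, Mul(53, 34)) = Add(149, 1802) = 1951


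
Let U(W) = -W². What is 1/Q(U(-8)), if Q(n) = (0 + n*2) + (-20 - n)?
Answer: -1/84 ≈ -0.011905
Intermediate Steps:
Q(n) = -20 + n (Q(n) = (0 + 2*n) + (-20 - n) = 2*n + (-20 - n) = -20 + n)
1/Q(U(-8)) = 1/(-20 - 1*(-8)²) = 1/(-20 - 1*64) = 1/(-20 - 64) = 1/(-84) = -1/84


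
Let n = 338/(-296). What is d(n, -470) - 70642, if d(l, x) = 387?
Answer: -70255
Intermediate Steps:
n = -169/148 (n = 338*(-1/296) = -169/148 ≈ -1.1419)
d(n, -470) - 70642 = 387 - 70642 = -70255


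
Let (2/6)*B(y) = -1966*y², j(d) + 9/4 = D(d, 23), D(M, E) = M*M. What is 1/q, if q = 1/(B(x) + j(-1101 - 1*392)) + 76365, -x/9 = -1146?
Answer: 2509674920645/191651325315055421 ≈ 1.3095e-5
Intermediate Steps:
x = 10314 (x = -9*(-1146) = 10314)
D(M, E) = M²
j(d) = -9/4 + d²
B(y) = -5898*y² (B(y) = 3*(-1966*y²) = -5898*y²)
q = 191651325315055421/2509674920645 (q = 1/(-5898*10314² + (-9/4 + (-1101 - 1*392)²)) + 76365 = 1/(-5898*106378596 + (-9/4 + (-1101 - 392)²)) + 76365 = 1/(-627420959208 + (-9/4 + (-1493)²)) + 76365 = 1/(-627420959208 + (-9/4 + 2229049)) + 76365 = 1/(-627420959208 + 8916187/4) + 76365 = 1/(-2509674920645/4) + 76365 = -4/2509674920645 + 76365 = 191651325315055421/2509674920645 ≈ 76365.)
1/q = 1/(191651325315055421/2509674920645) = 2509674920645/191651325315055421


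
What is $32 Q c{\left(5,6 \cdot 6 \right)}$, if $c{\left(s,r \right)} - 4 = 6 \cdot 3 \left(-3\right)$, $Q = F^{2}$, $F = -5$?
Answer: $-40000$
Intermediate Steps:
$Q = 25$ ($Q = \left(-5\right)^{2} = 25$)
$c{\left(s,r \right)} = -50$ ($c{\left(s,r \right)} = 4 + 6 \cdot 3 \left(-3\right) = 4 + 18 \left(-3\right) = 4 - 54 = -50$)
$32 Q c{\left(5,6 \cdot 6 \right)} = 32 \cdot 25 \left(-50\right) = 800 \left(-50\right) = -40000$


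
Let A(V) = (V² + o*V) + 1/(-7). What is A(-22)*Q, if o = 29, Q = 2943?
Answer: -3175497/7 ≈ -4.5364e+5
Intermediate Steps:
A(V) = -⅐ + V² + 29*V (A(V) = (V² + 29*V) + 1/(-7) = (V² + 29*V) - ⅐ = -⅐ + V² + 29*V)
A(-22)*Q = (-⅐ + (-22)² + 29*(-22))*2943 = (-⅐ + 484 - 638)*2943 = -1079/7*2943 = -3175497/7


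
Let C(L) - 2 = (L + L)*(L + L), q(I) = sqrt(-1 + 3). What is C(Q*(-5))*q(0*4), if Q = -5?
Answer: 2502*sqrt(2) ≈ 3538.4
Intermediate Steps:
q(I) = sqrt(2)
C(L) = 2 + 4*L**2 (C(L) = 2 + (L + L)*(L + L) = 2 + (2*L)*(2*L) = 2 + 4*L**2)
C(Q*(-5))*q(0*4) = (2 + 4*(-5*(-5))**2)*sqrt(2) = (2 + 4*25**2)*sqrt(2) = (2 + 4*625)*sqrt(2) = (2 + 2500)*sqrt(2) = 2502*sqrt(2)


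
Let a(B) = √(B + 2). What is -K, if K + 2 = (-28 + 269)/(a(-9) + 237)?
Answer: 55235/56176 + 241*I*√7/56176 ≈ 0.98325 + 0.011351*I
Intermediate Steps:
a(B) = √(2 + B)
K = -2 + 241/(237 + I*√7) (K = -2 + (-28 + 269)/(√(2 - 9) + 237) = -2 + 241/(√(-7) + 237) = -2 + 241/(I*√7 + 237) = -2 + 241/(237 + I*√7) ≈ -0.98325 - 0.011351*I)
-K = -(-2*√7 + 233*I)/(√7 - 237*I)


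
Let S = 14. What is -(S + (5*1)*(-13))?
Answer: 51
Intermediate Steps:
-(S + (5*1)*(-13)) = -(14 + (5*1)*(-13)) = -(14 + 5*(-13)) = -(14 - 65) = -1*(-51) = 51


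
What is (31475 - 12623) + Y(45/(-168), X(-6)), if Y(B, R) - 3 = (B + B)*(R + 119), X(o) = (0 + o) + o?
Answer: 526335/28 ≈ 18798.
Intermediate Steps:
X(o) = 2*o (X(o) = o + o = 2*o)
Y(B, R) = 3 + 2*B*(119 + R) (Y(B, R) = 3 + (B + B)*(R + 119) = 3 + (2*B)*(119 + R) = 3 + 2*B*(119 + R))
(31475 - 12623) + Y(45/(-168), X(-6)) = (31475 - 12623) + (3 + 238*(45/(-168)) + 2*(45/(-168))*(2*(-6))) = 18852 + (3 + 238*(45*(-1/168)) + 2*(45*(-1/168))*(-12)) = 18852 + (3 + 238*(-15/56) + 2*(-15/56)*(-12)) = 18852 + (3 - 255/4 + 45/7) = 18852 - 1521/28 = 526335/28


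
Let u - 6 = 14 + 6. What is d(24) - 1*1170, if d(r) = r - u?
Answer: -1172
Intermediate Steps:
u = 26 (u = 6 + (14 + 6) = 6 + 20 = 26)
d(r) = -26 + r (d(r) = r - 1*26 = r - 26 = -26 + r)
d(24) - 1*1170 = (-26 + 24) - 1*1170 = -2 - 1170 = -1172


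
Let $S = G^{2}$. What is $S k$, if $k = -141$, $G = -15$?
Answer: $-31725$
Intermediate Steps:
$S = 225$ ($S = \left(-15\right)^{2} = 225$)
$S k = 225 \left(-141\right) = -31725$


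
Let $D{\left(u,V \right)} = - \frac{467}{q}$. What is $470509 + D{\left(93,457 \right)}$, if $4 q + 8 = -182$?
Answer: $\frac{44699289}{95} \approx 4.7052 \cdot 10^{5}$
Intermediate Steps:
$q = - \frac{95}{2}$ ($q = -2 + \frac{1}{4} \left(-182\right) = -2 - \frac{91}{2} = - \frac{95}{2} \approx -47.5$)
$D{\left(u,V \right)} = \frac{934}{95}$ ($D{\left(u,V \right)} = - \frac{467}{- \frac{95}{2}} = \left(-467\right) \left(- \frac{2}{95}\right) = \frac{934}{95}$)
$470509 + D{\left(93,457 \right)} = 470509 + \frac{934}{95} = \frac{44699289}{95}$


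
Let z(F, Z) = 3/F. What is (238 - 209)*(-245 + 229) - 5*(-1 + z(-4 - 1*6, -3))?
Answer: -915/2 ≈ -457.50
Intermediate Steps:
(238 - 209)*(-245 + 229) - 5*(-1 + z(-4 - 1*6, -3)) = (238 - 209)*(-245 + 229) - 5*(-1 + 3/(-4 - 1*6)) = 29*(-16) - 5*(-1 + 3/(-4 - 6)) = -464 - 5*(-1 + 3/(-10)) = -464 - 5*(-1 + 3*(-⅒)) = -464 - 5*(-1 - 3/10) = -464 - 5*(-13/10) = -464 + 13/2 = -915/2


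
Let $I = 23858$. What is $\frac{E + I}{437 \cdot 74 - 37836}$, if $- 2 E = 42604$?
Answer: $- \frac{1278}{2749} \approx -0.4649$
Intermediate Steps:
$E = -21302$ ($E = \left(- \frac{1}{2}\right) 42604 = -21302$)
$\frac{E + I}{437 \cdot 74 - 37836} = \frac{-21302 + 23858}{437 \cdot 74 - 37836} = \frac{2556}{32338 - 37836} = \frac{2556}{-5498} = 2556 \left(- \frac{1}{5498}\right) = - \frac{1278}{2749}$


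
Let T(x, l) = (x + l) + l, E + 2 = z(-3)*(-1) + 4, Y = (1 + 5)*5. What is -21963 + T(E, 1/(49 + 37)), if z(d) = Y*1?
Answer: -945612/43 ≈ -21991.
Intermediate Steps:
Y = 30 (Y = 6*5 = 30)
z(d) = 30 (z(d) = 30*1 = 30)
E = -28 (E = -2 + (30*(-1) + 4) = -2 + (-30 + 4) = -2 - 26 = -28)
T(x, l) = x + 2*l (T(x, l) = (l + x) + l = x + 2*l)
-21963 + T(E, 1/(49 + 37)) = -21963 + (-28 + 2/(49 + 37)) = -21963 + (-28 + 2/86) = -21963 + (-28 + 2*(1/86)) = -21963 + (-28 + 1/43) = -21963 - 1203/43 = -945612/43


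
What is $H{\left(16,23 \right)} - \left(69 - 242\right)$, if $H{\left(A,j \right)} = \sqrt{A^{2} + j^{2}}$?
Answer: $173 + \sqrt{785} \approx 201.02$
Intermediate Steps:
$H{\left(16,23 \right)} - \left(69 - 242\right) = \sqrt{16^{2} + 23^{2}} - \left(69 - 242\right) = \sqrt{256 + 529} - -173 = \sqrt{785} + 173 = 173 + \sqrt{785}$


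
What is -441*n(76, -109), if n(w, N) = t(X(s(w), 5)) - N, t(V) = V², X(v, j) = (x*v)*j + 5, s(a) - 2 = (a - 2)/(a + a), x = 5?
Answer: -11770558569/5776 ≈ -2.0378e+6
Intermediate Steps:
s(a) = 2 + (-2 + a)/(2*a) (s(a) = 2 + (a - 2)/(a + a) = 2 + (-2 + a)/((2*a)) = 2 + (-2 + a)*(1/(2*a)) = 2 + (-2 + a)/(2*a))
X(v, j) = 5 + 5*j*v (X(v, j) = (5*v)*j + 5 = 5*j*v + 5 = 5 + 5*j*v)
n(w, N) = (135/2 - 25/w)² - N (n(w, N) = (5 + 5*5*(5/2 - 1/w))² - N = (5 + (125/2 - 25/w))² - N = (135/2 - 25/w)² - N)
-441*n(76, -109) = -441*(-1*(-109) + (25/4)*(-10 + 27*76)²/76²) = -441*(109 + (25/4)*(1/5776)*(-10 + 2052)²) = -441*(109 + (25/4)*(1/5776)*2042²) = -441*(109 + (25/4)*(1/5776)*4169764) = -441*(109 + 26061025/5776) = -441*26690609/5776 = -11770558569/5776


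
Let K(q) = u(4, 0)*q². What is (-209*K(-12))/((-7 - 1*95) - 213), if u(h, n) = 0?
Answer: 0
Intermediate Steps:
K(q) = 0 (K(q) = 0*q² = 0)
(-209*K(-12))/((-7 - 1*95) - 213) = (-209*0)/((-7 - 1*95) - 213) = 0/((-7 - 95) - 213) = 0/(-102 - 213) = 0/(-315) = 0*(-1/315) = 0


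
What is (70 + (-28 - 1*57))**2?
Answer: 225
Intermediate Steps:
(70 + (-28 - 1*57))**2 = (70 + (-28 - 57))**2 = (70 - 85)**2 = (-15)**2 = 225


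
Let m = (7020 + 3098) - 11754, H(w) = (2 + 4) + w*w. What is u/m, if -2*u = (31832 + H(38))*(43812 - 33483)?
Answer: 171884889/1636 ≈ 1.0506e+5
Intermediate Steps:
H(w) = 6 + w²
u = -171884889 (u = -(31832 + (6 + 38²))*(43812 - 33483)/2 = -(31832 + (6 + 1444))*10329/2 = -(31832 + 1450)*10329/2 = -16641*10329 = -½*343769778 = -171884889)
m = -1636 (m = 10118 - 11754 = -1636)
u/m = -171884889/(-1636) = -171884889*(-1/1636) = 171884889/1636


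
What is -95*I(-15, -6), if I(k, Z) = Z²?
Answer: -3420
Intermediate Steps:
-95*I(-15, -6) = -95*(-6)² = -95*36 = -3420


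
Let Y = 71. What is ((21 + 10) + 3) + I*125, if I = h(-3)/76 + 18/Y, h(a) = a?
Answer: 327839/5396 ≈ 60.756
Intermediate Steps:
I = 1155/5396 (I = -3/76 + 18/71 = 1155/5396 ≈ 0.21405)
((21 + 10) + 3) + I*125 = ((21 + 10) + 3) + (1155/5396)*125 = (31 + 3) + 144375/5396 = 34 + 144375/5396 = 327839/5396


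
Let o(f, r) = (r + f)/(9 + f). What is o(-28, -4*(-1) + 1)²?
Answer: 529/361 ≈ 1.4654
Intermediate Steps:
o(f, r) = (f + r)/(9 + f)
o(-28, -4*(-1) + 1)² = ((-28 + (-4*(-1) + 1))/(9 - 28))² = ((-28 + (4 + 1))/(-19))² = (-(-28 + 5)/19)² = (-1/19*(-23))² = (23/19)² = 529/361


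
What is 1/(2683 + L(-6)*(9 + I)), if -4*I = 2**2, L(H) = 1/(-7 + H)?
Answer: 13/34871 ≈ 0.00037280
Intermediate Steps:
I = -1 (I = -1/4*2**2 = -1/4*4 = -1)
1/(2683 + L(-6)*(9 + I)) = 1/(2683 + (9 - 1)/(-7 - 6)) = 1/(2683 + 8/(-13)) = 1/(2683 - 1/13*8) = 1/(2683 - 8/13) = 1/(34871/13) = 13/34871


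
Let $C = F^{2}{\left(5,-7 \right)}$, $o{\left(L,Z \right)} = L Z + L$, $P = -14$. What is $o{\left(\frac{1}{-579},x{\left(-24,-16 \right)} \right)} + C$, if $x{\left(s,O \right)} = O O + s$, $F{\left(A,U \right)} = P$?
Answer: $\frac{113251}{579} \approx 195.6$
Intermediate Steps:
$F{\left(A,U \right)} = -14$
$x{\left(s,O \right)} = s + O^{2}$ ($x{\left(s,O \right)} = O^{2} + s = s + O^{2}$)
$o{\left(L,Z \right)} = L + L Z$
$C = 196$ ($C = \left(-14\right)^{2} = 196$)
$o{\left(\frac{1}{-579},x{\left(-24,-16 \right)} \right)} + C = \frac{1 - \left(24 - \left(-16\right)^{2}\right)}{-579} + 196 = - \frac{1 + \left(-24 + 256\right)}{579} + 196 = - \frac{1 + 232}{579} + 196 = \left(- \frac{1}{579}\right) 233 + 196 = - \frac{233}{579} + 196 = \frac{113251}{579}$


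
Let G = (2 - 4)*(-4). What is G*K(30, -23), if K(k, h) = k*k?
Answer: 7200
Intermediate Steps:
G = 8 (G = -2*(-4) = 8)
K(k, h) = k²
G*K(30, -23) = 8*30² = 8*900 = 7200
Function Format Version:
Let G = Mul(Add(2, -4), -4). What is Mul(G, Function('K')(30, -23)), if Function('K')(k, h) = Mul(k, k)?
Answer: 7200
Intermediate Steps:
G = 8 (G = Mul(-2, -4) = 8)
Function('K')(k, h) = Pow(k, 2)
Mul(G, Function('K')(30, -23)) = Mul(8, Pow(30, 2)) = Mul(8, 900) = 7200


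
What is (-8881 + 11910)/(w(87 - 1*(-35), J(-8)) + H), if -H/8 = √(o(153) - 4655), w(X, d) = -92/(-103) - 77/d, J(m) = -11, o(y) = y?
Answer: 253645431/3057410921 + 257077288*I*√4502/3057410921 ≈ 0.082961 + 5.6417*I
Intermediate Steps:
w(X, d) = 92/103 - 77/d (w(X, d) = -92*(-1/103) - 77/d = 92/103 - 77/d)
H = -8*I*√4502 (H = -8*√(153 - 4655) = -8*I*√4502 ≈ -536.78*I)
(-8881 + 11910)/(w(87 - 1*(-35), J(-8)) + H) = (-8881 + 11910)/((92/103 - 77/(-11)) - 8*I*√4502) = 3029/((92/103 - 77*(-1/11)) - 8*I*√4502) = 3029/((92/103 + 7) - 8*I*√4502) = 3029/(813/103 - 8*I*√4502)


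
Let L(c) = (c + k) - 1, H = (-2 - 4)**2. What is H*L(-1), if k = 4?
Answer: 72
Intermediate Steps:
H = 36 (H = (-6)**2 = 36)
L(c) = 3 + c (L(c) = (c + 4) - 1 = (4 + c) - 1 = 3 + c)
H*L(-1) = 36*(3 - 1) = 36*2 = 72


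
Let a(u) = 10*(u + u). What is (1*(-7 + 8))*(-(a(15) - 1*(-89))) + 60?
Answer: -329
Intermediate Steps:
a(u) = 20*u (a(u) = 10*(2*u) = 20*u)
(1*(-7 + 8))*(-(a(15) - 1*(-89))) + 60 = (1*(-7 + 8))*(-(20*15 - 1*(-89))) + 60 = (1*1)*(-(300 + 89)) + 60 = 1*(-1*389) + 60 = 1*(-389) + 60 = -389 + 60 = -329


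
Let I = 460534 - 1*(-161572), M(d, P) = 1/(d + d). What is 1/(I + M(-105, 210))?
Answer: 210/130642259 ≈ 1.6074e-6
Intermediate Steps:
M(d, P) = 1/(2*d)
I = 622106 (I = 460534 + 161572 = 622106)
1/(I + M(-105, 210)) = 1/(622106 + (½)/(-105)) = 1/(622106 + (½)*(-1/105)) = 1/(622106 - 1/210) = 1/(130642259/210) = 210/130642259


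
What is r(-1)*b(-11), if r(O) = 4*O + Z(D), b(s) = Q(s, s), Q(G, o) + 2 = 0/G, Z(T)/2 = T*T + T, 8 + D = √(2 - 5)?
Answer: -204 + 60*I*√3 ≈ -204.0 + 103.92*I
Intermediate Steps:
D = -8 + I*√3 (D = -8 + √(2 - 5) = -8 + √(-3) = -8 + I*√3 ≈ -8.0 + 1.732*I)
Z(T) = 2*T + 2*T² (Z(T) = 2*(T*T + T) = 2*(T² + T) = 2*(T + T²) = 2*T + 2*T²)
Q(G, o) = -2 (Q(G, o) = -2 + 0/G = -2 + 0 = -2)
b(s) = -2
r(O) = 4*O + 2*(-8 + I*√3)*(-7 + I*√3) (r(O) = 4*O + 2*(-8 + I*√3)*(1 + (-8 + I*√3)) = 4*O + 2*(-8 + I*√3)*(-7 + I*√3))
r(-1)*b(-11) = (106 + 4*(-1) - 30*I*√3)*(-2) = (106 - 4 - 30*I*√3)*(-2) = (102 - 30*I*√3)*(-2) = -204 + 60*I*√3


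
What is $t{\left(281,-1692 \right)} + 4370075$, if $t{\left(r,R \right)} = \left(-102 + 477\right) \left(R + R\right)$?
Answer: $3101075$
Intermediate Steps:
$t{\left(r,R \right)} = 750 R$ ($t{\left(r,R \right)} = 375 \cdot 2 R = 750 R$)
$t{\left(281,-1692 \right)} + 4370075 = 750 \left(-1692\right) + 4370075 = -1269000 + 4370075 = 3101075$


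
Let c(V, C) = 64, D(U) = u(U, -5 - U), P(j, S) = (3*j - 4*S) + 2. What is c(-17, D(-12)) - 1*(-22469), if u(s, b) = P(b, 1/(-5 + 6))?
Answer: 22533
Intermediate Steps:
P(j, S) = 2 - 4*S + 3*j (P(j, S) = (-4*S + 3*j) + 2 = 2 - 4*S + 3*j)
u(s, b) = -2 + 3*b (u(s, b) = 2 - 4/(-5 + 6) + 3*b = 2 - 4/1 + 3*b = 2 - 4*1 + 3*b = 2 - 4 + 3*b = -2 + 3*b)
D(U) = -17 - 3*U (D(U) = -2 + 3*(-5 - U) = -2 + (-15 - 3*U) = -17 - 3*U)
c(-17, D(-12)) - 1*(-22469) = 64 - 1*(-22469) = 64 + 22469 = 22533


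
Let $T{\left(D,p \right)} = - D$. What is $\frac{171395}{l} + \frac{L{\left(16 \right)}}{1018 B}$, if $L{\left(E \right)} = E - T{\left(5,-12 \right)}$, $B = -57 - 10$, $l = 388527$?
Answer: $\frac{11682008303}{26499872562} \approx 0.44083$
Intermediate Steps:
$B = -67$
$L{\left(E \right)} = 5 + E$ ($L{\left(E \right)} = E - \left(-1\right) 5 = E - -5 = E + 5 = 5 + E$)
$\frac{171395}{l} + \frac{L{\left(16 \right)}}{1018 B} = \frac{171395}{388527} + \frac{5 + 16}{1018 \left(-67\right)} = 171395 \cdot \frac{1}{388527} + \frac{21}{-68206} = \frac{171395}{388527} + 21 \left(- \frac{1}{68206}\right) = \frac{171395}{388527} - \frac{21}{68206} = \frac{11682008303}{26499872562}$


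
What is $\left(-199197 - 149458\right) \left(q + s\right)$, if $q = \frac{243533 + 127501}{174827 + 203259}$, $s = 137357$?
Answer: $- \frac{9053372674052540}{189043} \approx -4.7891 \cdot 10^{10}$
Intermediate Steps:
$q = \frac{185517}{189043}$ ($q = \frac{371034}{378086} = 371034 \cdot \frac{1}{378086} = \frac{185517}{189043} \approx 0.98135$)
$\left(-199197 - 149458\right) \left(q + s\right) = \left(-199197 - 149458\right) \left(\frac{185517}{189043} + 137357\right) = \left(-348655\right) \frac{25966564868}{189043} = - \frac{9053372674052540}{189043}$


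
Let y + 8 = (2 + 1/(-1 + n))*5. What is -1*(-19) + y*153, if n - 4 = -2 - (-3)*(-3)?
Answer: 1835/8 ≈ 229.38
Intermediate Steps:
n = -7 (n = 4 + (-2 - (-3)*(-3)) = 4 + (-2 - 1*9) = 4 + (-2 - 9) = 4 - 11 = -7)
y = 11/8 (y = -8 + (2 + 1/(-1 - 7))*5 = -8 + (2 + 1/(-8))*5 = -8 + (2 - 1/8)*5 = -8 + (15/8)*5 = -8 + 75/8 = 11/8 ≈ 1.3750)
-1*(-19) + y*153 = -1*(-19) + (11/8)*153 = 19 + 1683/8 = 1835/8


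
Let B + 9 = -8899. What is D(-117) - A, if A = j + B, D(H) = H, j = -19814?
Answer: 28605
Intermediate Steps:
B = -8908 (B = -9 - 8899 = -8908)
A = -28722 (A = -19814 - 8908 = -28722)
D(-117) - A = -117 - 1*(-28722) = -117 + 28722 = 28605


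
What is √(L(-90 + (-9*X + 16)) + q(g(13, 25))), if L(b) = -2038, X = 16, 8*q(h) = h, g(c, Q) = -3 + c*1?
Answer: I*√8147/2 ≈ 45.13*I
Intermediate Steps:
g(c, Q) = -3 + c
q(h) = h/8
√(L(-90 + (-9*X + 16)) + q(g(13, 25))) = √(-2038 + (-3 + 13)/8) = √(-2038 + (⅛)*10) = √(-2038 + 5/4) = √(-8147/4) = I*√8147/2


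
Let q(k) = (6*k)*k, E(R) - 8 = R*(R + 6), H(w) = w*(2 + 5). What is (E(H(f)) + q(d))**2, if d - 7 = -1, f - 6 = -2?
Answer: 1382976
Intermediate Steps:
f = 4 (f = 6 - 2 = 4)
H(w) = 7*w (H(w) = w*7 = 7*w)
E(R) = 8 + R*(6 + R) (E(R) = 8 + R*(R + 6) = 8 + R*(6 + R))
d = 6 (d = 7 - 1 = 6)
q(k) = 6*k**2
(E(H(f)) + q(d))**2 = ((8 + (7*4)**2 + 6*(7*4)) + 6*6**2)**2 = ((8 + 28**2 + 6*28) + 6*36)**2 = ((8 + 784 + 168) + 216)**2 = (960 + 216)**2 = 1176**2 = 1382976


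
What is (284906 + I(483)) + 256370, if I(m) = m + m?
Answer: 542242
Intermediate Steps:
I(m) = 2*m
(284906 + I(483)) + 256370 = (284906 + 2*483) + 256370 = (284906 + 966) + 256370 = 285872 + 256370 = 542242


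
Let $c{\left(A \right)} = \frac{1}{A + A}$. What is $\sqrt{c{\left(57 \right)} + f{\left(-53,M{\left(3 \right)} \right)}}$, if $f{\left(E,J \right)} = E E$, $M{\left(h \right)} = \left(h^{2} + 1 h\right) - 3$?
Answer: $\frac{\sqrt{36505878}}{114} \approx 53.0$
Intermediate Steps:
$c{\left(A \right)} = \frac{1}{2 A}$
$M{\left(h \right)} = -3 + h + h^{2}$ ($M{\left(h \right)} = \left(h^{2} + h\right) - 3 = \left(h + h^{2}\right) - 3 = -3 + h + h^{2}$)
$f{\left(E,J \right)} = E^{2}$
$\sqrt{c{\left(57 \right)} + f{\left(-53,M{\left(3 \right)} \right)}} = \sqrt{\frac{1}{2 \cdot 57} + \left(-53\right)^{2}} = \sqrt{\frac{1}{2} \cdot \frac{1}{57} + 2809} = \sqrt{\frac{1}{114} + 2809} = \sqrt{\frac{320227}{114}} = \frac{\sqrt{36505878}}{114}$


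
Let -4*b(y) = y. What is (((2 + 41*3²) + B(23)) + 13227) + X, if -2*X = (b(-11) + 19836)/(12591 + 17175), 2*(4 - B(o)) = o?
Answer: 3236199229/238128 ≈ 13590.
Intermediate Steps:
B(o) = 4 - o/2
b(y) = -y/4
X = -79355/238128 (X = -(-¼*(-11) + 19836)/(2*(12591 + 17175)) = -(11/4 + 19836)/(2*29766) = -79355/(8*29766) = -½*79355/119064 = -79355/238128 ≈ -0.33325)
(((2 + 41*3²) + B(23)) + 13227) + X = (((2 + 41*3²) + (4 - ½*23)) + 13227) - 79355/238128 = (((2 + 41*9) + (4 - 23/2)) + 13227) - 79355/238128 = (((2 + 369) - 15/2) + 13227) - 79355/238128 = ((371 - 15/2) + 13227) - 79355/238128 = (727/2 + 13227) - 79355/238128 = 27181/2 - 79355/238128 = 3236199229/238128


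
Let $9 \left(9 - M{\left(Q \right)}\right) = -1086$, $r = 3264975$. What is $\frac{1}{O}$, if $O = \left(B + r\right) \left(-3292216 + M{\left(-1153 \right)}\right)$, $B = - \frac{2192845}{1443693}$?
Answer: $- \frac{4331079}{46552925625095275970} \approx -9.3036 \cdot 10^{-14}$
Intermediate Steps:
$M{\left(Q \right)} = \frac{389}{3}$ ($M{\left(Q \right)} = 9 - - \frac{362}{3} = 9 + \frac{362}{3} = \frac{389}{3}$)
$B = - \frac{2192845}{1443693}$ ($B = \left(-2192845\right) \frac{1}{1443693} = - \frac{2192845}{1443693} \approx -1.5189$)
$O = - \frac{46552925625095275970}{4331079}$ ($O = \left(- \frac{2192845}{1443693} + 3264975\right) \left(-3292216 + \frac{389}{3}\right) = \frac{4713619359830}{1443693} \left(- \frac{9876259}{3}\right) = - \frac{46552925625095275970}{4331079} \approx -1.0749 \cdot 10^{13}$)
$\frac{1}{O} = \frac{1}{- \frac{46552925625095275970}{4331079}} = - \frac{4331079}{46552925625095275970}$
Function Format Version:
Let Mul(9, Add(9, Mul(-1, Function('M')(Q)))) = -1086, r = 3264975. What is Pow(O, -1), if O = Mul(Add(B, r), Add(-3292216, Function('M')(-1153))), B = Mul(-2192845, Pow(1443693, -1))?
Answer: Rational(-4331079, 46552925625095275970) ≈ -9.3036e-14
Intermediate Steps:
Function('M')(Q) = Rational(389, 3) (Function('M')(Q) = Add(9, Mul(Rational(-1, 9), -1086)) = Add(9, Rational(362, 3)) = Rational(389, 3))
B = Rational(-2192845, 1443693) (B = Mul(-2192845, Rational(1, 1443693)) = Rational(-2192845, 1443693) ≈ -1.5189)
O = Rational(-46552925625095275970, 4331079) (O = Mul(Add(Rational(-2192845, 1443693), 3264975), Add(-3292216, Rational(389, 3))) = Mul(Rational(4713619359830, 1443693), Rational(-9876259, 3)) = Rational(-46552925625095275970, 4331079) ≈ -1.0749e+13)
Pow(O, -1) = Pow(Rational(-46552925625095275970, 4331079), -1) = Rational(-4331079, 46552925625095275970)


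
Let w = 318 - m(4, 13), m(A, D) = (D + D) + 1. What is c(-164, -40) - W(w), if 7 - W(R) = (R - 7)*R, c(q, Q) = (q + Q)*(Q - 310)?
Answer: 154037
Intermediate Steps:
c(q, Q) = (-310 + Q)*(Q + q) (c(q, Q) = (Q + q)*(-310 + Q) = (-310 + Q)*(Q + q))
m(A, D) = 1 + 2*D (m(A, D) = 2*D + 1 = 1 + 2*D)
w = 291 (w = 318 - (1 + 2*13) = 318 - (1 + 26) = 318 - 1*27 = 318 - 27 = 291)
W(R) = 7 - R*(-7 + R) (W(R) = 7 - (R - 7)*R = 7 - (-7 + R)*R = 7 - R*(-7 + R))
c(-164, -40) - W(w) = ((-40)² - 310*(-40) - 310*(-164) - 40*(-164)) - (7 - 1*291² + 7*291) = (1600 + 12400 + 50840 + 6560) - (7 - 1*84681 + 2037) = 71400 - (7 - 84681 + 2037) = 71400 - 1*(-82637) = 71400 + 82637 = 154037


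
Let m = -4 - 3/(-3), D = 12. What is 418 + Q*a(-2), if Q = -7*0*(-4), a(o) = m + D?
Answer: 418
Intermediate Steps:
m = -3 (m = -4 - 3*(-1/3) = -4 + 1 = -3)
a(o) = 9 (a(o) = -3 + 12 = 9)
Q = 0 (Q = 0*(-4) = 0)
418 + Q*a(-2) = 418 + 0*9 = 418 + 0 = 418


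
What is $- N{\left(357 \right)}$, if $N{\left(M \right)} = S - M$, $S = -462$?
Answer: $819$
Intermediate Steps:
$N{\left(M \right)} = -462 - M$
$- N{\left(357 \right)} = - (-462 - 357) = \left(-1\right) \left(-819\right) = 819$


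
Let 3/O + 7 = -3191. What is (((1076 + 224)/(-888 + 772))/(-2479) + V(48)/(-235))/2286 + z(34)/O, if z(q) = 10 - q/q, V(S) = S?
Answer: -370525695445733/38620564110 ≈ -9594.0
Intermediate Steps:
O = -1/1066 (O = 3/(-7 - 3191) = 3/(-3198) = 3*(-1/3198) = -1/1066 ≈ -0.00093809)
z(q) = 9 (z(q) = 10 - 1*1 = 10 - 1 = 9)
(((1076 + 224)/(-888 + 772))/(-2479) + V(48)/(-235))/2286 + z(34)/O = (((1076 + 224)/(-888 + 772))/(-2479) + 48/(-235))/2286 + 9/(-1/1066) = ((1300/(-116))*(-1/2479) + 48*(-1/235))*(1/2286) + 9*(-1066) = ((1300*(-1/116))*(-1/2479) - 48/235)*(1/2286) - 9594 = (-325/29*(-1/2479) - 48/235)*(1/2286) - 9594 = (325/71891 - 48/235)*(1/2286) - 9594 = -3374393/16894385*1/2286 - 9594 = -3374393/38620564110 - 9594 = -370525695445733/38620564110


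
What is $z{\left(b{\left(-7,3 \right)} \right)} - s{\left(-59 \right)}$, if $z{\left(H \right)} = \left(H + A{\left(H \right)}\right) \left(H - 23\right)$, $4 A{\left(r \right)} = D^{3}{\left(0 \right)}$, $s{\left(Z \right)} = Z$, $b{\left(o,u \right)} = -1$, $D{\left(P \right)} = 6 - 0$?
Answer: $-1213$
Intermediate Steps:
$D{\left(P \right)} = 6$ ($D{\left(P \right)} = 6 + 0 = 6$)
$A{\left(r \right)} = 54$ ($A{\left(r \right)} = \frac{6^{3}}{4} = \frac{1}{4} \cdot 216 = 54$)
$z{\left(H \right)} = \left(-23 + H\right) \left(54 + H\right)$ ($z{\left(H \right)} = \left(H + 54\right) \left(H - 23\right) = \left(54 + H\right) \left(-23 + H\right) = \left(-23 + H\right) \left(54 + H\right)$)
$z{\left(b{\left(-7,3 \right)} \right)} - s{\left(-59 \right)} = \left(-1242 + \left(-1\right)^{2} + 31 \left(-1\right)\right) - -59 = \left(-1242 + 1 - 31\right) + 59 = -1272 + 59 = -1213$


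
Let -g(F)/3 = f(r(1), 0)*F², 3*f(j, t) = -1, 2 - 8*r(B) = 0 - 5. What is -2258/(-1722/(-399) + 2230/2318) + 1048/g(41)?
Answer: -4392803366/10282677 ≈ -427.20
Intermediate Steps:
r(B) = 7/8 (r(B) = ¼ - (0 - 5)/8 = ¼ - ⅛*(-5) = ¼ + 5/8 = 7/8)
f(j, t) = -⅓ (f(j, t) = (⅓)*(-1) = -⅓)
g(F) = F² (g(F) = -(-1)*F² = F²)
-2258/(-1722/(-399) + 2230/2318) + 1048/g(41) = -2258/(-1722/(-399) + 2230/2318) + 1048/(41²) = -2258/(-1722*(-1/399) + 2230*(1/2318)) + 1048/1681 = -2258/(82/19 + 1115/1159) + 1048*(1/1681) = -2258/6117/1159 + 1048/1681 = -2258*1159/6117 + 1048/1681 = -2617022/6117 + 1048/1681 = -4392803366/10282677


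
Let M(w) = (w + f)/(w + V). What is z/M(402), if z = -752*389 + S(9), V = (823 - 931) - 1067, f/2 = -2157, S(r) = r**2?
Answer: -226061531/3912 ≈ -57787.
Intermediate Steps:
f = -4314 (f = 2*(-2157) = -4314)
V = -1175 (V = -108 - 1067 = -1175)
M(w) = (-4314 + w)/(-1175 + w) (M(w) = (w - 4314)/(w - 1175) = (-4314 + w)/(-1175 + w))
z = -292447 (z = -752*389 + 9**2 = -292528 + 81 = -292447)
z/M(402) = -292447*(-1175 + 402)/(-4314 + 402) = -292447/(-3912/(-773)) = -292447/((-1/773*(-3912))) = -292447/3912/773 = -292447*773/3912 = -226061531/3912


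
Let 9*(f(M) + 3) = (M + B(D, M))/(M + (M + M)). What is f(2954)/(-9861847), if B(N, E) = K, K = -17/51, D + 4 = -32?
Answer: 708961/2359683579078 ≈ 3.0045e-7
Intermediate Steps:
D = -36 (D = -4 - 32 = -36)
K = -1/3 (K = -17*1/51 = -1/3 ≈ -0.33333)
B(N, E) = -1/3
f(M) = -3 + (-1/3 + M)/(27*M) (f(M) = -3 + ((M - 1/3)/(M + (M + M)))/9 = -3 + ((-1/3 + M)/(M + 2*M))/9 = -3 + ((-1/3 + M)/((3*M)))/9 = -3 + ((-1/3 + M)*(1/(3*M)))/9 = -3 + ((-1/3 + M)/(3*M))/9 = -3 + (-1/3 + M)/(27*M))
f(2954)/(-9861847) = ((1/81)*(-1 - 240*2954)/2954)/(-9861847) = ((1/81)*(1/2954)*(-1 - 708960))*(-1/9861847) = ((1/81)*(1/2954)*(-708961))*(-1/9861847) = -708961/239274*(-1/9861847) = 708961/2359683579078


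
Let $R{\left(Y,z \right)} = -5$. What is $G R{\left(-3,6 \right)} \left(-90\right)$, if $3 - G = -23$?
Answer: $11700$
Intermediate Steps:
$G = 26$ ($G = 3 - -23 = 3 + 23 = 26$)
$G R{\left(-3,6 \right)} \left(-90\right) = 26 \left(-5\right) \left(-90\right) = \left(-130\right) \left(-90\right) = 11700$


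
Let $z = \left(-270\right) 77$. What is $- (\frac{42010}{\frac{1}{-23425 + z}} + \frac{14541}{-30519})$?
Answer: $\frac{18896064186797}{10173} \approx 1.8575 \cdot 10^{9}$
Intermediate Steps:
$z = -20790$
$- (\frac{42010}{\frac{1}{-23425 + z}} + \frac{14541}{-30519}) = - (\frac{42010}{\frac{1}{-23425 - 20790}} + \frac{14541}{-30519}) = - (\frac{42010}{\frac{1}{-44215}} + 14541 \left(- \frac{1}{30519}\right)) = - (\frac{42010}{- \frac{1}{44215}} - \frac{4847}{10173}) = - (42010 \left(-44215\right) - \frac{4847}{10173}) = - (-1857472150 - \frac{4847}{10173}) = \left(-1\right) \left(- \frac{18896064186797}{10173}\right) = \frac{18896064186797}{10173}$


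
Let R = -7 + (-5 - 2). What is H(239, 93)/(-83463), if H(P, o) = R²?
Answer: -196/83463 ≈ -0.0023483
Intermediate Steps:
R = -14 (R = -7 - 7 = -14)
H(P, o) = 196 (H(P, o) = (-14)² = 196)
H(239, 93)/(-83463) = 196/(-83463) = 196*(-1/83463) = -196/83463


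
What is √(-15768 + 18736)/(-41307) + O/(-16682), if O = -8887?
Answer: 8887/16682 - 2*√742/41307 ≈ 0.53141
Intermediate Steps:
√(-15768 + 18736)/(-41307) + O/(-16682) = √(-15768 + 18736)/(-41307) - 8887/(-16682) = √2968*(-1/41307) - 8887*(-1/16682) = (2*√742)*(-1/41307) + 8887/16682 = -2*√742/41307 + 8887/16682 = 8887/16682 - 2*√742/41307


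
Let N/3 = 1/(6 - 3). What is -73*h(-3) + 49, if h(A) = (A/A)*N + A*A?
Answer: -681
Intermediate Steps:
N = 1 (N = 3/(6 - 3) = 3/3 = 3*(⅓) = 1)
h(A) = 1 + A² (h(A) = (A/A)*1 + A*A = 1*1 + A² = 1 + A²)
-73*h(-3) + 49 = -73*(1 + (-3)²) + 49 = -73*(1 + 9) + 49 = -73*10 + 49 = -730 + 49 = -681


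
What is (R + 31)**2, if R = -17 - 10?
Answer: 16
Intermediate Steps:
R = -27
(R + 31)**2 = (-27 + 31)**2 = 4**2 = 16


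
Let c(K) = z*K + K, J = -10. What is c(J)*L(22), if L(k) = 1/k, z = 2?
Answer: -15/11 ≈ -1.3636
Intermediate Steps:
c(K) = 3*K (c(K) = 2*K + K = 3*K)
c(J)*L(22) = (3*(-10))/22 = -30*1/22 = -15/11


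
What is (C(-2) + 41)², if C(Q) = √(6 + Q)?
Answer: 1849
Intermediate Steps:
(C(-2) + 41)² = (√(6 - 2) + 41)² = (√4 + 41)² = (2 + 41)² = 43² = 1849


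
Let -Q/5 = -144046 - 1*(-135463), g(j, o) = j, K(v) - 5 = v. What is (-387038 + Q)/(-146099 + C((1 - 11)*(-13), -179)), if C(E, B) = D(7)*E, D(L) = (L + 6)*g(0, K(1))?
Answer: 344123/146099 ≈ 2.3554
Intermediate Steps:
K(v) = 5 + v
Q = 42915 (Q = -5*(-144046 - 1*(-135463)) = -5*(-144046 + 135463) = -5*(-8583) = 42915)
D(L) = 0 (D(L) = (L + 6)*0 = (6 + L)*0 = 0)
C(E, B) = 0 (C(E, B) = 0*E = 0)
(-387038 + Q)/(-146099 + C((1 - 11)*(-13), -179)) = (-387038 + 42915)/(-146099 + 0) = -344123/(-146099) = -344123*(-1/146099) = 344123/146099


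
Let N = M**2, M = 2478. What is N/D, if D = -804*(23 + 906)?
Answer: -511707/62243 ≈ -8.2211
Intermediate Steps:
D = -746916 (D = -804*929 = -746916)
N = 6140484 (N = 2478**2 = 6140484)
N/D = 6140484/(-746916) = 6140484*(-1/746916) = -511707/62243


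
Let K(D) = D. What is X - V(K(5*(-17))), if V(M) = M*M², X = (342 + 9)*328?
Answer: 729253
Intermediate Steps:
X = 115128 (X = 351*328 = 115128)
V(M) = M³
X - V(K(5*(-17))) = 115128 - (5*(-17))³ = 115128 - 1*(-85)³ = 115128 - 1*(-614125) = 115128 + 614125 = 729253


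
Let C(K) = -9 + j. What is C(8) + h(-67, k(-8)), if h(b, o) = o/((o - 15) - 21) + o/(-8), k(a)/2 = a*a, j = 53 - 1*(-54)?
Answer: 1918/23 ≈ 83.391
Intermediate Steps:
j = 107 (j = 53 + 54 = 107)
C(K) = 98 (C(K) = -9 + 107 = 98)
k(a) = 2*a**2 (k(a) = 2*(a*a) = 2*a**2)
h(b, o) = -o/8 + o/(-36 + o) (h(b, o) = o/((-15 + o) - 21) + o*(-1/8) = o/(-36 + o) - o/8 = -o/8 + o/(-36 + o))
C(8) + h(-67, k(-8)) = 98 + (2*(-8)**2)*(44 - 2*(-8)**2)/(8*(-36 + 2*(-8)**2)) = 98 + (2*64)*(44 - 2*64)/(8*(-36 + 2*64)) = 98 + (1/8)*128*(44 - 1*128)/(-36 + 128) = 98 + (1/8)*128*(44 - 128)/92 = 98 + (1/8)*128*(1/92)*(-84) = 98 - 336/23 = 1918/23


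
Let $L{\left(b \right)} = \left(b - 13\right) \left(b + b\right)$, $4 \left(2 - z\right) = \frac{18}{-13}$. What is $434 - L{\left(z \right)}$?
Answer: $\frac{163589}{338} \approx 483.99$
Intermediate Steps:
$z = \frac{61}{26}$ ($z = 2 - \frac{18 \frac{1}{-13}}{4} = 2 - \frac{18 \left(- \frac{1}{13}\right)}{4} = 2 - - \frac{9}{26} = 2 + \frac{9}{26} = \frac{61}{26} \approx 2.3462$)
$L{\left(b \right)} = 2 b \left(-13 + b\right)$ ($L{\left(b \right)} = \left(-13 + b\right) 2 b = 2 b \left(-13 + b\right)$)
$434 - L{\left(z \right)} = 434 - 2 \cdot \frac{61}{26} \left(-13 + \frac{61}{26}\right) = 434 - 2 \cdot \frac{61}{26} \left(- \frac{277}{26}\right) = 434 - - \frac{16897}{338} = 434 + \frac{16897}{338} = \frac{163589}{338}$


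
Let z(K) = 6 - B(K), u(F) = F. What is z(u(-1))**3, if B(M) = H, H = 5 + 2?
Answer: -1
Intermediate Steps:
H = 7
B(M) = 7
z(K) = -1 (z(K) = 6 - 1*7 = 6 - 7 = -1)
z(u(-1))**3 = (-1)**3 = -1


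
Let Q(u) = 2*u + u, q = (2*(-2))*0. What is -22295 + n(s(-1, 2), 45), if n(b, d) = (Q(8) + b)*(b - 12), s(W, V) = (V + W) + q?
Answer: -22570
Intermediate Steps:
q = 0 (q = -4*0 = 0)
Q(u) = 3*u
s(W, V) = V + W (s(W, V) = (V + W) + 0 = V + W)
n(b, d) = (-12 + b)*(24 + b) (n(b, d) = (3*8 + b)*(b - 12) = (24 + b)*(-12 + b) = (-12 + b)*(24 + b))
-22295 + n(s(-1, 2), 45) = -22295 + (-288 + (2 - 1)² + 12*(2 - 1)) = -22295 + (-288 + 1² + 12*1) = -22295 + (-288 + 1 + 12) = -22295 - 275 = -22570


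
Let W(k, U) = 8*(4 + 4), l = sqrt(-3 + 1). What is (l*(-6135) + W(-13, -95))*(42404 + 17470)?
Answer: 3831936 - 367326990*I*sqrt(2) ≈ 3.8319e+6 - 5.1948e+8*I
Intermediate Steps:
l = I*sqrt(2) (l = sqrt(-2) = I*sqrt(2) ≈ 1.4142*I)
W(k, U) = 64 (W(k, U) = 8*8 = 64)
(l*(-6135) + W(-13, -95))*(42404 + 17470) = ((I*sqrt(2))*(-6135) + 64)*(42404 + 17470) = (-6135*I*sqrt(2) + 64)*59874 = (64 - 6135*I*sqrt(2))*59874 = 3831936 - 367326990*I*sqrt(2)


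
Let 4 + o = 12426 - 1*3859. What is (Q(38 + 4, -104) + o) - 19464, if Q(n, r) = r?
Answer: -11005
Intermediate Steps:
o = 8563 (o = -4 + (12426 - 1*3859) = -4 + (12426 - 3859) = -4 + 8567 = 8563)
(Q(38 + 4, -104) + o) - 19464 = (-104 + 8563) - 19464 = 8459 - 19464 = -11005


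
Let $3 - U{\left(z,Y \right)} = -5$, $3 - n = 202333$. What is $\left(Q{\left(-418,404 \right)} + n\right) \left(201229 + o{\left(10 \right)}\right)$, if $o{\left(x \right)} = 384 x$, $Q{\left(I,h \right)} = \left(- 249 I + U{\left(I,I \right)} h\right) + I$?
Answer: $-19570554946$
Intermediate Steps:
$n = -202330$ ($n = 3 - 202333 = -202330$)
$U{\left(z,Y \right)} = 8$ ($U{\left(z,Y \right)} = 3 - -5 = 3 + 5 = 8$)
$Q{\left(I,h \right)} = - 248 I + 8 h$ ($Q{\left(I,h \right)} = \left(- 249 I + 8 h\right) + I = - 248 I + 8 h$)
$\left(Q{\left(-418,404 \right)} + n\right) \left(201229 + o{\left(10 \right)}\right) = \left(\left(\left(-248\right) \left(-418\right) + 8 \cdot 404\right) - 202330\right) \left(201229 + 384 \cdot 10\right) = \left(\left(103664 + 3232\right) - 202330\right) \left(201229 + 3840\right) = \left(106896 - 202330\right) 205069 = \left(-95434\right) 205069 = -19570554946$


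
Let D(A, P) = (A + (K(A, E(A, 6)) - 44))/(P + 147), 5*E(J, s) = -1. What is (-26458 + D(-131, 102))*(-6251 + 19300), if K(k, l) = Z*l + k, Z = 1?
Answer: -429856778309/1245 ≈ -3.4527e+8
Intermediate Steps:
E(J, s) = -⅕ (E(J, s) = (⅕)*(-1) = -⅕)
K(k, l) = k + l (K(k, l) = 1*l + k = l + k = k + l)
D(A, P) = (-221/5 + 2*A)/(147 + P) (D(A, P) = (A + ((A - ⅕) - 44))/(P + 147) = (A + ((-⅕ + A) - 44))/(147 + P) = (A + (-221/5 + A))/(147 + P) = (-221/5 + 2*A)/(147 + P))
(-26458 + D(-131, 102))*(-6251 + 19300) = (-26458 + (-221 + 10*(-131))/(5*(147 + 102)))*(-6251 + 19300) = (-26458 + (⅕)*(-221 - 1310)/249)*13049 = (-26458 + (⅕)*(1/249)*(-1531))*13049 = (-26458 - 1531/1245)*13049 = -32941741/1245*13049 = -429856778309/1245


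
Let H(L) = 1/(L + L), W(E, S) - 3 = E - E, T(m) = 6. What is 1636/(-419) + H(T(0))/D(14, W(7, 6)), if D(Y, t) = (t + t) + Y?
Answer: -392221/100560 ≈ -3.9004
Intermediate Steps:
W(E, S) = 3 (W(E, S) = 3 + (E - E) = 3 + 0 = 3)
H(L) = 1/(2*L)
D(Y, t) = Y + 2*t (D(Y, t) = 2*t + Y = Y + 2*t)
1636/(-419) + H(T(0))/D(14, W(7, 6)) = 1636/(-419) + ((1/2)/6)/(14 + 2*3) = 1636*(-1/419) + ((1/2)*(1/6))/(14 + 6) = -1636/419 + (1/12)/20 = -1636/419 + (1/12)*(1/20) = -1636/419 + 1/240 = -392221/100560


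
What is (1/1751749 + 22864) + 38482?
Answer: 107462794155/1751749 ≈ 61346.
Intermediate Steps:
(1/1751749 + 22864) + 38482 = 40051989137/1751749 + 38482 = 107462794155/1751749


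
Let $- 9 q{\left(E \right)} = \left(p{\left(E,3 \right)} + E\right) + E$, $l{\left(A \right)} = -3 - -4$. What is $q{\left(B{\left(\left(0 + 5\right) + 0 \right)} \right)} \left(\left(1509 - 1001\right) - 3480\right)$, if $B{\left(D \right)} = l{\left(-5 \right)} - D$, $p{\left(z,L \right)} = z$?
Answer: $- \frac{11888}{3} \approx -3962.7$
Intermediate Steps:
$l{\left(A \right)} = 1$ ($l{\left(A \right)} = -3 + 4 = 1$)
$B{\left(D \right)} = 1 - D$
$q{\left(E \right)} = - \frac{E}{3}$ ($q{\left(E \right)} = - \frac{\left(E + E\right) + E}{9} = - \frac{2 E + E}{9} = - \frac{3 E}{9} = - \frac{E}{3}$)
$q{\left(B{\left(\left(0 + 5\right) + 0 \right)} \right)} \left(\left(1509 - 1001\right) - 3480\right) = - \frac{1 - \left(\left(0 + 5\right) + 0\right)}{3} \left(\left(1509 - 1001\right) - 3480\right) = - \frac{1 - \left(5 + 0\right)}{3} \left(508 - 3480\right) = - \frac{1 - 5}{3} \left(-2972\right) = \left(- \frac{1}{3}\right) \left(-4\right) \left(-2972\right) = \frac{4}{3} \left(-2972\right) = - \frac{11888}{3}$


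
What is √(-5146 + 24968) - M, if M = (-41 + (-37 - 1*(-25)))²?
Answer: -2809 + √19822 ≈ -2668.2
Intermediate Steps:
M = 2809 (M = (-41 + (-37 + 25))² = (-41 - 12)² = (-53)² = 2809)
√(-5146 + 24968) - M = √(-5146 + 24968) - 1*2809 = √19822 - 2809 = -2809 + √19822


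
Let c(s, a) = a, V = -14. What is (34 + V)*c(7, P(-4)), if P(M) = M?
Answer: -80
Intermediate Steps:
(34 + V)*c(7, P(-4)) = (34 - 14)*(-4) = 20*(-4) = -80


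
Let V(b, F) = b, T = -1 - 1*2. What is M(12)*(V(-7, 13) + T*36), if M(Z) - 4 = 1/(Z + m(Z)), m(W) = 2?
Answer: -6555/14 ≈ -468.21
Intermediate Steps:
T = -3 (T = -1 - 2 = -3)
M(Z) = 4 + 1/(2 + Z) (M(Z) = 4 + 1/(Z + 2) = 4 + 1/(2 + Z))
M(12)*(V(-7, 13) + T*36) = ((9 + 4*12)/(2 + 12))*(-7 - 3*36) = ((9 + 48)/14)*(-7 - 108) = ((1/14)*57)*(-115) = (57/14)*(-115) = -6555/14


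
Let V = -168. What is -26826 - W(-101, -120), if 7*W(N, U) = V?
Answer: -26802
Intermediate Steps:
W(N, U) = -24 (W(N, U) = (⅐)*(-168) = -24)
-26826 - W(-101, -120) = -26826 - 1*(-24) = -26826 + 24 = -26802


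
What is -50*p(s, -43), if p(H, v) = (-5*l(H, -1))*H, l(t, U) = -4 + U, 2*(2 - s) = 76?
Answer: 45000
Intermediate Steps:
s = -36 (s = 2 - 1/2*76 = 2 - 38 = -36)
p(H, v) = 25*H (p(H, v) = (-5*(-4 - 1))*H = (-5*(-5))*H = 25*H)
-50*p(s, -43) = -1250*(-36) = -50*(-900) = 45000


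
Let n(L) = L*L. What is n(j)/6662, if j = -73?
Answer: 5329/6662 ≈ 0.79991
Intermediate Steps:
n(L) = L**2
n(j)/6662 = (-73)**2/6662 = 5329*(1/6662) = 5329/6662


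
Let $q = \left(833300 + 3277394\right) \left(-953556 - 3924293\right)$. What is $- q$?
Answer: $20051344617206$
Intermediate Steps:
$q = -20051344617206$ ($q = 4110694 \left(-4877849\right) = -20051344617206$)
$- q = \left(-1\right) \left(-20051344617206\right) = 20051344617206$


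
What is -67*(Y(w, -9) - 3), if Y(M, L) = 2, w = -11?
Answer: 67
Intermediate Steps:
-67*(Y(w, -9) - 3) = -67*(2 - 3) = -67*(-1) = 67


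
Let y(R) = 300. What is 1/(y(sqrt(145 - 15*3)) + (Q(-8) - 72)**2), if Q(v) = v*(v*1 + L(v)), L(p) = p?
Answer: 1/3436 ≈ 0.00029104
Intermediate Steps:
Q(v) = 2*v**2 (Q(v) = v*(v*1 + v) = v*(v + v) = v*(2*v) = 2*v**2)
1/(y(sqrt(145 - 15*3)) + (Q(-8) - 72)**2) = 1/(300 + (2*(-8)**2 - 72)**2) = 1/(300 + (2*64 - 72)**2) = 1/(300 + (128 - 72)**2) = 1/(300 + 56**2) = 1/(300 + 3136) = 1/3436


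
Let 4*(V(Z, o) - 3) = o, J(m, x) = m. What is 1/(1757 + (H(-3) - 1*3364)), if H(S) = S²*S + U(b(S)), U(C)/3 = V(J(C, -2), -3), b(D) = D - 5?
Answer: -4/6509 ≈ -0.00061453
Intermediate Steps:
b(D) = -5 + D
V(Z, o) = 3 + o/4
U(C) = 27/4 (U(C) = 3*(3 + (¼)*(-3)) = 3*(3 - ¾) = 3*(9/4) = 27/4)
H(S) = 27/4 + S³ (H(S) = S²*S + 27/4 = S³ + 27/4 = 27/4 + S³)
1/(1757 + (H(-3) - 1*3364)) = 1/(1757 + ((27/4 + (-3)³) - 1*3364)) = 1/(1757 + ((27/4 - 27) - 3364)) = 1/(1757 + (-81/4 - 3364)) = 1/(1757 - 13537/4) = 1/(-6509/4) = -4/6509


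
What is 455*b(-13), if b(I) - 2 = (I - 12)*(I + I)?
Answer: 296660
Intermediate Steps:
b(I) = 2 + 2*I*(-12 + I) (b(I) = 2 + (I - 12)*(I + I) = 2 + (-12 + I)*(2*I) = 2 + 2*I*(-12 + I))
455*b(-13) = 455*(2 - 24*(-13) + 2*(-13)²) = 455*(2 + 312 + 2*169) = 455*(2 + 312 + 338) = 455*652 = 296660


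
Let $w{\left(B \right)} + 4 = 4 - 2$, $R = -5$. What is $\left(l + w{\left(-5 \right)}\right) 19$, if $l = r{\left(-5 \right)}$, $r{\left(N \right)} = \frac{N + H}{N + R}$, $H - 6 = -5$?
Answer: $- \frac{152}{5} \approx -30.4$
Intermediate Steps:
$H = 1$ ($H = 6 - 5 = 1$)
$w{\left(B \right)} = -2$ ($w{\left(B \right)} = -4 + \left(4 - 2\right) = -4 + 2 = -2$)
$r{\left(N \right)} = \frac{1 + N}{-5 + N}$ ($r{\left(N \right)} = \frac{N + 1}{N - 5} = \frac{1 + N}{-5 + N}$)
$l = \frac{2}{5}$ ($l = \frac{1 - 5}{-5 - 5} = \frac{1}{-10} \left(-4\right) = \left(- \frac{1}{10}\right) \left(-4\right) = \frac{2}{5} \approx 0.4$)
$\left(l + w{\left(-5 \right)}\right) 19 = \left(\frac{2}{5} - 2\right) 19 = \left(- \frac{8}{5}\right) 19 = - \frac{152}{5}$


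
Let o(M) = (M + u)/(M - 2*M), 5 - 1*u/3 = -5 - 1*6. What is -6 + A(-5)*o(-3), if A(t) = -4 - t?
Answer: 9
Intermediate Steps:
u = 48 (u = 15 - 3*(-5 - 1*6) = 15 - 3*(-5 - 6) = 15 - 3*(-11) = 15 + 33 = 48)
o(M) = -(48 + M)/M (o(M) = (M + 48)/(M - 2*M) = (48 + M)/((-M)) = (48 + M)*(-1/M) = -(48 + M)/M)
-6 + A(-5)*o(-3) = -6 + (-4 - 1*(-5))*((-48 - 1*(-3))/(-3)) = -6 + (-4 + 5)*(-(-48 + 3)/3) = -6 + 1*(-⅓*(-45)) = -6 + 1*15 = -6 + 15 = 9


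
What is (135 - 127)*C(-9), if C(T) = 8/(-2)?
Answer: -32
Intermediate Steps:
C(T) = -4 (C(T) = 8*(-½) = -4)
(135 - 127)*C(-9) = (135 - 127)*(-4) = 8*(-4) = -32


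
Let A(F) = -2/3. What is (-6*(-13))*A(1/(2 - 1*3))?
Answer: -52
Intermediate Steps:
A(F) = -2/3 (A(F) = -2*1/3 = -2/3)
(-6*(-13))*A(1/(2 - 1*3)) = -6*(-13)*(-2/3) = 78*(-2/3) = -52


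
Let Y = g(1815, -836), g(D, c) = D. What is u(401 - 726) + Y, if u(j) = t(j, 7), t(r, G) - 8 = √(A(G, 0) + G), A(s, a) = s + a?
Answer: 1823 + √14 ≈ 1826.7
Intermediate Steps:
A(s, a) = a + s
t(r, G) = 8 + √2*√G (t(r, G) = 8 + √((0 + G) + G) = 8 + √(G + G) = 8 + √(2*G) = 8 + √2*√G)
Y = 1815
u(j) = 8 + √14 (u(j) = 8 + √2*√7 = 8 + √14)
u(401 - 726) + Y = (8 + √14) + 1815 = 1823 + √14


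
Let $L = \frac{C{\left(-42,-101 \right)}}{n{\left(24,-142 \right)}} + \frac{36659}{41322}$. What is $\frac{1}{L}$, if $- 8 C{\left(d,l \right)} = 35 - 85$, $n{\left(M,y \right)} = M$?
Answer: $\frac{661152}{758719} \approx 0.87141$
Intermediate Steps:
$C{\left(d,l \right)} = \frac{25}{4}$ ($C{\left(d,l \right)} = - \frac{35 - 85}{8} = \left(- \frac{1}{8}\right) \left(-50\right) = \frac{25}{4}$)
$L = \frac{758719}{661152}$ ($L = \frac{25}{4 \cdot 24} + \frac{36659}{41322} = \frac{25}{4} \cdot \frac{1}{24} + 36659 \cdot \frac{1}{41322} = \frac{25}{96} + \frac{36659}{41322} = \frac{758719}{661152} \approx 1.1476$)
$\frac{1}{L} = \frac{1}{\frac{758719}{661152}} = \frac{661152}{758719}$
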